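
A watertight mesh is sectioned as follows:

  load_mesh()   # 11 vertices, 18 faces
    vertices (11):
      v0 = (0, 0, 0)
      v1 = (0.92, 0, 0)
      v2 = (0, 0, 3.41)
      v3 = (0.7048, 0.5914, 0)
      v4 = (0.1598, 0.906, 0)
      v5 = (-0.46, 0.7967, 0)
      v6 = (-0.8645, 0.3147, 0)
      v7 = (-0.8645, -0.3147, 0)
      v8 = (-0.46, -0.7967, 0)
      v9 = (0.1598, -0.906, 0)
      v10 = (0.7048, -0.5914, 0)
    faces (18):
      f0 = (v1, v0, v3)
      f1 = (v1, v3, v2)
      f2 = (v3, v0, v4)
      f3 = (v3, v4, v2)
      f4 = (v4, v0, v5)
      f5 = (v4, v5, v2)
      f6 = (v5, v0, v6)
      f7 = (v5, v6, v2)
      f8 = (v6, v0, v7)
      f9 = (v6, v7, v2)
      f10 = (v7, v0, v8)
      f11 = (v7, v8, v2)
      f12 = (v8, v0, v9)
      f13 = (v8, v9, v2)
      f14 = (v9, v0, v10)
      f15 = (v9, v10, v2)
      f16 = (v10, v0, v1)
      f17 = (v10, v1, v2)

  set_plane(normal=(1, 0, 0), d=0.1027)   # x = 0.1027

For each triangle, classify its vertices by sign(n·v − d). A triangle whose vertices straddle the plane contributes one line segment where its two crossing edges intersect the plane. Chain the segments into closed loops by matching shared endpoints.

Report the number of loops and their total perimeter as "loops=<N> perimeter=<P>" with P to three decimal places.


loops=1 perimeter=8.129

Straddling triangles (12 of 18):
  (v1,v0,v3) [+-+] → (0.1027, 0, 0)–(0.1027, 0.0861759, 0)  len=0.0862
  (v1,v3,v2) [++-] → (0.1027, 0.0861759, 2.91311)–(0.1027, 0, 3.02934)  len=0.1447
  (v3,v0,v4) [+-+] → (0.1027, 0.0861759, 0)–(0.1027, 0.582267, 0)  len=0.4961
  (v3,v4,v2) [++-] → (0.1027, 0.582267, 1.21847)–(0.1027, 0.0861759, 2.91311)  len=1.7658
  (v4,v0,v5) [+--] → (0.1027, 0.582267, 0)–(0.1027, 0.895931, 0)  len=0.3137
  (v4,v5,v2) [+--] → (0.1027, 0.895931, 0)–(0.1027, 0.582267, 1.21847)  len=1.2582
  (v8,v0,v9) [--+] → (0.1027, -0.582267, 0)–(0.1027, -0.895931, 0)  len=0.3137
  (v8,v9,v2) [-+-] → (0.1027, -0.895931, 0)–(0.1027, -0.582267, 1.21847)  len=1.2582
  (v9,v0,v10) [+-+] → (0.1027, -0.582267, 0)–(0.1027, -0.0861759, 0)  len=0.4961
  (v9,v10,v2) [++-] → (0.1027, -0.0861759, 2.91311)–(0.1027, -0.582267, 1.21847)  len=1.7658
  (v10,v0,v1) [+-+] → (0.1027, -0.0861759, 0)–(0.1027, 0, 0)  len=0.0862
  (v10,v1,v2) [++-] → (0.1027, 0, 3.02934)–(0.1027, -0.0861759, 2.91311)  len=0.1447

Chained into 1 loop(s):
  loop 1: 12 segments, perimeter = 8.1292
Total perimeter = 8.129


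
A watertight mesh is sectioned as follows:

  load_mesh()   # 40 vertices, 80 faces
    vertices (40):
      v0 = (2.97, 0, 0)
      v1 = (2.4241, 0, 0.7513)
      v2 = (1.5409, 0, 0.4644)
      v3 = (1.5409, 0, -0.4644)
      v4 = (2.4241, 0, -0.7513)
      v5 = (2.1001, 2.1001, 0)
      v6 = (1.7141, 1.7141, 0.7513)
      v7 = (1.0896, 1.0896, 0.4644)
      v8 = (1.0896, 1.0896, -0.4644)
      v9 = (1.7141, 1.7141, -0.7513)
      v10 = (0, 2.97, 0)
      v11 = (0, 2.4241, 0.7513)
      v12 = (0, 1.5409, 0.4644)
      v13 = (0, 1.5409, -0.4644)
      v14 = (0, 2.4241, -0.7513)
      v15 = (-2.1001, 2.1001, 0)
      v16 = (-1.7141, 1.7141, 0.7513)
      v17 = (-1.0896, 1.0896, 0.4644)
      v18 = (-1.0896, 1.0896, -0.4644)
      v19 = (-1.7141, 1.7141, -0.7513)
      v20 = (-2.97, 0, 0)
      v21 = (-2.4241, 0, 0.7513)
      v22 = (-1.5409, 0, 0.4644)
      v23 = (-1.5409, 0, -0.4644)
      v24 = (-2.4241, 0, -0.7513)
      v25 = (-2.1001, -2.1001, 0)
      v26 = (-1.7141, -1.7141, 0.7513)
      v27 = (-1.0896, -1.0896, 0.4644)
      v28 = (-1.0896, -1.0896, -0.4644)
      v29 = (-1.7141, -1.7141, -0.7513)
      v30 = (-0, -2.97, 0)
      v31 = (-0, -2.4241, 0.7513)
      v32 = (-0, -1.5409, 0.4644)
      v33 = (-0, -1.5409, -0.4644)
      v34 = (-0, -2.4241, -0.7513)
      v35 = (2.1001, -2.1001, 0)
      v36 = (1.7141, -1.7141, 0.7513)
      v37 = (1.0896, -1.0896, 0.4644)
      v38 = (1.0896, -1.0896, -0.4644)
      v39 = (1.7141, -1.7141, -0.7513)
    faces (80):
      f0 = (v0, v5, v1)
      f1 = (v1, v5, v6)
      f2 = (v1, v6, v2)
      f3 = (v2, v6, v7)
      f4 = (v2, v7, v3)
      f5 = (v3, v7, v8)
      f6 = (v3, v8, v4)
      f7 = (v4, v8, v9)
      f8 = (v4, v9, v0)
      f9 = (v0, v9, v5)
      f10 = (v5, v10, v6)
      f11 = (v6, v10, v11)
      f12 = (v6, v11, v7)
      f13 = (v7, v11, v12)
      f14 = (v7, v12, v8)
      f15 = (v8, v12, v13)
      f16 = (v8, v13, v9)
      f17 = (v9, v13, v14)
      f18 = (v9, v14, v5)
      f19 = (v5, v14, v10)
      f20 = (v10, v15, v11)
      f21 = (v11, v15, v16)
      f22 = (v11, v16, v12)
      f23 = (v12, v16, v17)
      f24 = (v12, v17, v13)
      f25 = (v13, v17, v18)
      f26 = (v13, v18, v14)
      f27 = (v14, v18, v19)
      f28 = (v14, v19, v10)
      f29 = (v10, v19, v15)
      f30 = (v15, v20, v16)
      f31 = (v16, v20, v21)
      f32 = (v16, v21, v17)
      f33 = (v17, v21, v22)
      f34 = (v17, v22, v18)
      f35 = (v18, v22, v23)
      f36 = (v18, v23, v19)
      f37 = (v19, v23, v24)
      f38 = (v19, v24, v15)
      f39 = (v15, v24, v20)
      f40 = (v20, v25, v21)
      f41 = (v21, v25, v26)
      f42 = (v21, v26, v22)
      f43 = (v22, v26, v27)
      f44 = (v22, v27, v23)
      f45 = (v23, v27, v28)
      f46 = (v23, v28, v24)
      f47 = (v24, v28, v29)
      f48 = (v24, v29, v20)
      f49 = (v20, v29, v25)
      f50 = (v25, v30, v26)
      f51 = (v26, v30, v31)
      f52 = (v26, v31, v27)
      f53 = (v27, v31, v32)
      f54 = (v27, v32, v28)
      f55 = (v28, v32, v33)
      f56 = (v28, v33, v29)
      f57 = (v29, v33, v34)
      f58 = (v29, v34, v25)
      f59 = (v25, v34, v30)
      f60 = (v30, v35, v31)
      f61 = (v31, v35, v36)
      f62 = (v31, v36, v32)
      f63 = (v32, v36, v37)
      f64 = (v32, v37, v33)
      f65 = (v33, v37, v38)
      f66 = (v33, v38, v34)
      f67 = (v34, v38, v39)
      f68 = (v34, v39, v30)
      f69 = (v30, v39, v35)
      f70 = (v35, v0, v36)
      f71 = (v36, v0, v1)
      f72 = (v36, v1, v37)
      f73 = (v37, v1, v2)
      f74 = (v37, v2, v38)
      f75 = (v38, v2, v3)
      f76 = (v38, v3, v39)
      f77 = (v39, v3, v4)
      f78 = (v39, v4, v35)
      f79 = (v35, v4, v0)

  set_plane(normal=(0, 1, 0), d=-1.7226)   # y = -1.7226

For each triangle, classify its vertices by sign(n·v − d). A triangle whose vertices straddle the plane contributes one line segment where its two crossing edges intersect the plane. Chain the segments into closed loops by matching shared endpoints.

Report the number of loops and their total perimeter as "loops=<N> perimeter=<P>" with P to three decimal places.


loops=1 perimeter=10.602

Straddling triangles (18 of 80):
  (v20,v25,v21) [+-+] → (-2.25647, -1.7226, 0)–(-2.15834, -1.7226, 0.135049)  len=0.1669
  (v21,v25,v26) [+-+] → (-2.15834, -1.7226, 0.135049)–(-1.7226, -1.7226, 0.734756)  len=0.7413
  (v20,v29,v25) [++-] → (-1.7226, -1.7226, -0.734756)–(-2.25647, -1.7226, 0)  len=0.9082
  (v25,v30,v26) [--+] → (-1.7025, -1.7226, 0.746215)–(-1.7226, -1.7226, 0.734756)  len=0.0231
  (v26,v30,v31) [+--] → (-1.7025, -1.7226, 0.746215)–(-1.69358, -1.7226, 0.7513)  len=0.0103
  (v26,v31,v27) [+-+] → (-1.69358, -1.7226, 0.7513)–(-0.572765, -1.7226, 0.600487)  len=1.1309
  (v27,v31,v32) [+-+] → (-0.572765, -1.7226, 0.600487)–(0, -1.7226, 0.523424)  len=0.5779
  (v29,v33,v34) [++-] → (0, -1.7226, -0.523424)–(-1.69358, -1.7226, -0.7513)  len=1.7088
  (v29,v34,v25) [+--] → (-1.69358, -1.7226, -0.7513)–(-1.7226, -1.7226, -0.734756)  len=0.0334
  (v31,v35,v36) [--+] → (1.7226, -1.7226, 0.734756)–(1.69358, -1.7226, 0.7513)  len=0.0334
  (v31,v36,v32) [-++] → (1.69358, -1.7226, 0.7513)–(0, -1.7226, 0.523424)  len=1.7088
  (v33,v38,v34) [++-] → (0.572765, -1.7226, -0.600487)–(0, -1.7226, -0.523424)  len=0.5779
  (v34,v38,v39) [-++] → (0.572765, -1.7226, -0.600487)–(1.69358, -1.7226, -0.7513)  len=1.1309
  (v34,v39,v30) [-+-] → (1.69358, -1.7226, -0.7513)–(1.7025, -1.7226, -0.746215)  len=0.0103
  (v30,v39,v35) [-+-] → (1.7025, -1.7226, -0.746215)–(1.7226, -1.7226, -0.734756)  len=0.0231
  (v35,v0,v36) [-++] → (2.25647, -1.7226, 0)–(1.7226, -1.7226, 0.734756)  len=0.9082
  (v39,v4,v35) [++-] → (2.15834, -1.7226, -0.135049)–(1.7226, -1.7226, -0.734756)  len=0.7413
  (v35,v4,v0) [-++] → (2.15834, -1.7226, -0.135049)–(2.25647, -1.7226, 0)  len=0.1669

Chained into 1 loop(s):
  loop 1: 18 segments, perimeter = 10.6019
Total perimeter = 10.602


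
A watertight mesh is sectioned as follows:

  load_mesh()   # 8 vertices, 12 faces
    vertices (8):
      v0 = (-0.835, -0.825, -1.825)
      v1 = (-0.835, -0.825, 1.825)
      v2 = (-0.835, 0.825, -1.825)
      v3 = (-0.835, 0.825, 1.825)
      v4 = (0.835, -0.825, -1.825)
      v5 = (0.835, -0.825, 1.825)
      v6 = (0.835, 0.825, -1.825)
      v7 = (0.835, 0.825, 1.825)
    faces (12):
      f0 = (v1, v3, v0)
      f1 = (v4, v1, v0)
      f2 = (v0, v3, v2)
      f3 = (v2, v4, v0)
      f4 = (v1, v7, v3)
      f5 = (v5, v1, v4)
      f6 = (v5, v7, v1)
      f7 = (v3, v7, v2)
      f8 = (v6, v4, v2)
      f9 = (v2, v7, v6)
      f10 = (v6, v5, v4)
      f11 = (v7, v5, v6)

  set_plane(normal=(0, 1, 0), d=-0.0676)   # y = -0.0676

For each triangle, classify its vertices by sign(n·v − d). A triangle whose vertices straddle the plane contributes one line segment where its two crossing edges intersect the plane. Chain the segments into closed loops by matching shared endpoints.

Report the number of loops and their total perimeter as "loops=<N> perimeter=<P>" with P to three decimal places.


loops=1 perimeter=10.640

Straddling triangles (8 of 12):
  (v1,v3,v0) [-+-] → (-0.835, -0.0676, 1.825)–(-0.835, -0.0676, -0.149539)  len=1.9745
  (v0,v3,v2) [-++] → (-0.835, -0.0676, -0.149539)–(-0.835, -0.0676, -1.825)  len=1.6755
  (v2,v4,v0) [+--] → (0.0684194, -0.0676, -1.825)–(-0.835, -0.0676, -1.825)  len=0.9034
  (v1,v7,v3) [-++] → (-0.0684194, -0.0676, 1.825)–(-0.835, -0.0676, 1.825)  len=0.7666
  (v5,v7,v1) [-+-] → (0.835, -0.0676, 1.825)–(-0.0684194, -0.0676, 1.825)  len=0.9034
  (v6,v4,v2) [+-+] → (0.835, -0.0676, -1.825)–(0.0684194, -0.0676, -1.825)  len=0.7666
  (v6,v5,v4) [+--] → (0.835, -0.0676, 0.149539)–(0.835, -0.0676, -1.825)  len=1.9745
  (v7,v5,v6) [+-+] → (0.835, -0.0676, 1.825)–(0.835, -0.0676, 0.149539)  len=1.6755

Chained into 1 loop(s):
  loop 1: 8 segments, perimeter = 10.6400
Total perimeter = 10.640


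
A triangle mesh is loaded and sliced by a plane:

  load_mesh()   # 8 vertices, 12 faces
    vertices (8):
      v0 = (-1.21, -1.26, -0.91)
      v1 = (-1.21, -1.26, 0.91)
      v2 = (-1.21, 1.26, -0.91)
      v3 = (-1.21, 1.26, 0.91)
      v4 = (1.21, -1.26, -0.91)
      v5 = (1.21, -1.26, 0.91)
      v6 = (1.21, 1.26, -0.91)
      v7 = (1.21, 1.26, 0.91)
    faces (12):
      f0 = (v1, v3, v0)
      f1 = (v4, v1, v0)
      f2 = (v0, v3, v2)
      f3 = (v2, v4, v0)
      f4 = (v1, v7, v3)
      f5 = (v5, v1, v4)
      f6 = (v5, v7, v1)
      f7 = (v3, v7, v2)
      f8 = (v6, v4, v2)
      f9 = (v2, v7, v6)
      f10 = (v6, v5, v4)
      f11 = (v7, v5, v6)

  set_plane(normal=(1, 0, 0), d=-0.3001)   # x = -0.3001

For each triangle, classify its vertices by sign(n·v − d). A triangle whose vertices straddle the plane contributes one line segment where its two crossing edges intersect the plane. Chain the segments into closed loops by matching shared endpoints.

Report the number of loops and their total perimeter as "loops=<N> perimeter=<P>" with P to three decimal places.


Straddling triangles (8 of 12):
  (v4,v1,v0) [+--] → (-0.3001, -1.26, 0.225695)–(-0.3001, -1.26, -0.91)  len=1.1357
  (v2,v4,v0) [-+-] → (-0.3001, 0.312501, -0.91)–(-0.3001, -1.26, -0.91)  len=1.5725
  (v1,v7,v3) [-+-] → (-0.3001, -0.312501, 0.91)–(-0.3001, 1.26, 0.91)  len=1.5725
  (v5,v1,v4) [+-+] → (-0.3001, -1.26, 0.91)–(-0.3001, -1.26, 0.225695)  len=0.6843
  (v5,v7,v1) [++-] → (-0.3001, -0.312501, 0.91)–(-0.3001, -1.26, 0.91)  len=0.9475
  (v3,v7,v2) [-+-] → (-0.3001, 1.26, 0.91)–(-0.3001, 1.26, -0.225695)  len=1.1357
  (v6,v4,v2) [++-] → (-0.3001, 0.312501, -0.91)–(-0.3001, 1.26, -0.91)  len=0.9475
  (v2,v7,v6) [-++] → (-0.3001, 1.26, -0.225695)–(-0.3001, 1.26, -0.91)  len=0.6843

Chained into 1 loop(s):
  loop 1: 8 segments, perimeter = 8.6800
Total perimeter = 8.680

loops=1 perimeter=8.680


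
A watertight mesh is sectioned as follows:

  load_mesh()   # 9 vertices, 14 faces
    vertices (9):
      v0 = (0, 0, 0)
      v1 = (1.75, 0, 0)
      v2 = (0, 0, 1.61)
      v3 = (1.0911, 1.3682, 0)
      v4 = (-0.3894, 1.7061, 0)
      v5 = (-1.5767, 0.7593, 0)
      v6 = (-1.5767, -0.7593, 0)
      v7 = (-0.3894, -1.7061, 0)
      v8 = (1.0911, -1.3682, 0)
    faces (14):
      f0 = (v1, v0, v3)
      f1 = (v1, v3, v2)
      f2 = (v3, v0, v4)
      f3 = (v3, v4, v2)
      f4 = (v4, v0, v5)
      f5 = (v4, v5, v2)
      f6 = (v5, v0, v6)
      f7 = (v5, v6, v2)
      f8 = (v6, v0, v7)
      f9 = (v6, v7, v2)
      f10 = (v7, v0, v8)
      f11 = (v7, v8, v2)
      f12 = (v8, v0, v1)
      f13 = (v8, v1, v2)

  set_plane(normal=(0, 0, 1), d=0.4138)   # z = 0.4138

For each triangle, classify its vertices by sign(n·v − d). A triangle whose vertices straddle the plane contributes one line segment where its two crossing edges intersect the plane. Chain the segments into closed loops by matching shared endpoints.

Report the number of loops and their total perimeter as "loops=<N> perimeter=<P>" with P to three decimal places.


Straddling triangles (7 of 14):
  (v1,v3,v2) [--+] → (0.810667, 1.01655, 0.4138)–(1.30022, 0, 0.4138)  len=1.1283
  (v3,v4,v2) [--+] → (-0.289317, 1.2676, 0.4138)–(0.810667, 1.01655, 0.4138)  len=1.1283
  (v4,v5,v2) [--+] → (-1.17146, 0.564146, 0.4138)–(-0.289317, 1.2676, 0.4138)  len=1.1283
  (v5,v6,v2) [--+] → (-1.17146, -0.564146, 0.4138)–(-1.17146, 0.564146, 0.4138)  len=1.1283
  (v6,v7,v2) [--+] → (-0.289317, -1.2676, 0.4138)–(-1.17146, -0.564146, 0.4138)  len=1.1283
  (v7,v8,v2) [--+] → (0.810667, -1.01655, 0.4138)–(-0.289317, -1.2676, 0.4138)  len=1.1283
  (v8,v1,v2) [--+] → (1.30022, 0, 0.4138)–(0.810667, -1.01655, 0.4138)  len=1.1283

Chained into 1 loop(s):
  loop 1: 7 segments, perimeter = 7.8980
Total perimeter = 7.898

loops=1 perimeter=7.898


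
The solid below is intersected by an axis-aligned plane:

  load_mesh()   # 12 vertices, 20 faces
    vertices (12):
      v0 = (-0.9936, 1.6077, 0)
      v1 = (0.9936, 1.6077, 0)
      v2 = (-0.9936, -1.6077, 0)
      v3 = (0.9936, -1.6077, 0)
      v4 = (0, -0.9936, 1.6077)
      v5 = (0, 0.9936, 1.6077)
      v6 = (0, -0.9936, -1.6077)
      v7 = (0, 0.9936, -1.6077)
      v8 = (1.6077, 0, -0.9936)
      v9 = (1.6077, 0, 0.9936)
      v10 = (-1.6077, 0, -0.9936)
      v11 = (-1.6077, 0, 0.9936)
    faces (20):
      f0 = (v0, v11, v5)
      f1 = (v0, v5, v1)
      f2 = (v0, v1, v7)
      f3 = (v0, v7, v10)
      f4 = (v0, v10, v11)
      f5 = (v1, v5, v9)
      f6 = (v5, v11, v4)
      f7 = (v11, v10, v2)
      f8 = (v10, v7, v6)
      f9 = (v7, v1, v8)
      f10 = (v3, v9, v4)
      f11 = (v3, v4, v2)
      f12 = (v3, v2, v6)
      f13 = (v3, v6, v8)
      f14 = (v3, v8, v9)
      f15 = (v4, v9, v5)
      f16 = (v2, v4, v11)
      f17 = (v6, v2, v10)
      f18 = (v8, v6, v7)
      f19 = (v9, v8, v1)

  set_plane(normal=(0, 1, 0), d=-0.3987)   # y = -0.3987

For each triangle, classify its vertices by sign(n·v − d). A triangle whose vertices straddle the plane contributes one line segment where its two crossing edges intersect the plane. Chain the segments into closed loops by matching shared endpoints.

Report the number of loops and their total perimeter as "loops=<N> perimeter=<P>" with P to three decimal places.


loops=1 perimeter=9.898

Straddling triangles (10 of 20):
  (v5,v11,v4) [++-] → (-0.962581, -0.3987, 1.24002)–(0, -0.3987, 1.6077)  len=1.0304
  (v11,v10,v2) [++-] → (-1.45541, -0.3987, -0.747193)–(-1.45541, -0.3987, 0.747193)  len=1.4944
  (v10,v7,v6) [++-] → (0, -0.3987, -1.6077)–(-0.962581, -0.3987, -1.24002)  len=1.0304
  (v3,v9,v4) [-+-] → (1.45541, -0.3987, 0.747193)–(0.962581, -0.3987, 1.24002)  len=0.6970
  (v3,v6,v8) [--+] → (0.962581, -0.3987, -1.24002)–(1.45541, -0.3987, -0.747193)  len=0.6970
  (v3,v8,v9) [-++] → (1.45541, -0.3987, -0.747193)–(1.45541, -0.3987, 0.747193)  len=1.4944
  (v4,v9,v5) [-++] → (0.962581, -0.3987, 1.24002)–(0, -0.3987, 1.6077)  len=1.0304
  (v2,v4,v11) [--+] → (-0.962581, -0.3987, 1.24002)–(-1.45541, -0.3987, 0.747193)  len=0.6970
  (v6,v2,v10) [--+] → (-1.45541, -0.3987, -0.747193)–(-0.962581, -0.3987, -1.24002)  len=0.6970
  (v8,v6,v7) [+-+] → (0.962581, -0.3987, -1.24002)–(0, -0.3987, -1.6077)  len=1.0304

Chained into 1 loop(s):
  loop 1: 10 segments, perimeter = 9.8983
Total perimeter = 9.898


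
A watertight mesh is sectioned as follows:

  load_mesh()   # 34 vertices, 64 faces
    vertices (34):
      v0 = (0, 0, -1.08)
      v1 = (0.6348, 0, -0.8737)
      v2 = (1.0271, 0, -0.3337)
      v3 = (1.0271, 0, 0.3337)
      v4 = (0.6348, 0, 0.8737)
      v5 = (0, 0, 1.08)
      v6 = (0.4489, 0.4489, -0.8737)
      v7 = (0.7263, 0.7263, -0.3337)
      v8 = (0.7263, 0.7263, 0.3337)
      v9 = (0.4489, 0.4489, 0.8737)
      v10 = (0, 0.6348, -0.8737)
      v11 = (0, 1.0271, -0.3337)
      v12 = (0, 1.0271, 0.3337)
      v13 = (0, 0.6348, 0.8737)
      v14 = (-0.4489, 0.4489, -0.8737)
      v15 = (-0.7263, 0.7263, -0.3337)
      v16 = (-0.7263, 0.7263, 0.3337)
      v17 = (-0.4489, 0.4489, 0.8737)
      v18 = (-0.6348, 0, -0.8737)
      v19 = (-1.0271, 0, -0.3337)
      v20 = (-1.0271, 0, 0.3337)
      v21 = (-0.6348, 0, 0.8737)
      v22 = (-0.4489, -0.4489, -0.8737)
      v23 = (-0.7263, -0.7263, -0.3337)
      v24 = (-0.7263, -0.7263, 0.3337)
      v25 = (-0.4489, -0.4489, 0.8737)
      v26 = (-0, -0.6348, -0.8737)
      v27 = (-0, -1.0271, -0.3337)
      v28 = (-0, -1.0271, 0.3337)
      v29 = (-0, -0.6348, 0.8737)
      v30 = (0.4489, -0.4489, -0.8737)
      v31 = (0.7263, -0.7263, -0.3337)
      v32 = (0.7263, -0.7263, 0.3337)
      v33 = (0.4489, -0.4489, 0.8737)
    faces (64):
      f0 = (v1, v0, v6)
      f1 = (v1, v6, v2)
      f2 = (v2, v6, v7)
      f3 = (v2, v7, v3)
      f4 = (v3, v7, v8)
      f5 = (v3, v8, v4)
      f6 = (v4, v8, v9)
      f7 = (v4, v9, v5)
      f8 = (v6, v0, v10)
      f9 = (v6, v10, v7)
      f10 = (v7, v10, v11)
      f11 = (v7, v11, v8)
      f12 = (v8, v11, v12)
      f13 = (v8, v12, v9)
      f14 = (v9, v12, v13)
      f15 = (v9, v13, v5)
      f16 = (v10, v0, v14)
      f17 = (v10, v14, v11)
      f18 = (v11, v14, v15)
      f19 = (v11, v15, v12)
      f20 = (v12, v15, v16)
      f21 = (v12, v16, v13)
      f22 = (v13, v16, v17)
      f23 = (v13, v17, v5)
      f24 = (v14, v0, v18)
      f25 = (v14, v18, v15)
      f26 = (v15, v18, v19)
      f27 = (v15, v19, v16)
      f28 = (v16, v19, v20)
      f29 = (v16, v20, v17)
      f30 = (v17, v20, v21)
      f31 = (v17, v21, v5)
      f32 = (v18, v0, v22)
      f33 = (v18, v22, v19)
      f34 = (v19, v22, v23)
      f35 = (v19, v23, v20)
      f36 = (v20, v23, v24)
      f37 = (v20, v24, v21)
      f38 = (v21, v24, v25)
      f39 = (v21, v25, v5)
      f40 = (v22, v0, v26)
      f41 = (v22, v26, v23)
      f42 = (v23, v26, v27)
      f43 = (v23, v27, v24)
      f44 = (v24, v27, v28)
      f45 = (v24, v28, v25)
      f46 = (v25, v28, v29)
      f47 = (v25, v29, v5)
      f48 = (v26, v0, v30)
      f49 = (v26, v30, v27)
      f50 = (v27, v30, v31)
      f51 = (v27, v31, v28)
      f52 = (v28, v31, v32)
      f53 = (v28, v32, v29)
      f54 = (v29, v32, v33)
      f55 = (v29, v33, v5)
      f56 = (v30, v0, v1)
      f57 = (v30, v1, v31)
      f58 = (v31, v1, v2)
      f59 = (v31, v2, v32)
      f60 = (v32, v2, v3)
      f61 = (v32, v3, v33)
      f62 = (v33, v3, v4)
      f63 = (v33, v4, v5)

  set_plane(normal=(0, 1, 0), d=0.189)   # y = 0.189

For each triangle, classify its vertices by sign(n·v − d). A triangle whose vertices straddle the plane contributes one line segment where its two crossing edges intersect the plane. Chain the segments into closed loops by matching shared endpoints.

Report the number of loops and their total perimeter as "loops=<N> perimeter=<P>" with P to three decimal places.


Straddling triangles (20 of 64):
  (v1,v0,v6) [--+] → (0.189, 0.189, -0.993142)–(0.556531, 0.189, -0.8737)  len=0.3865
  (v1,v6,v2) [-+-] → (0.556531, 0.189, -0.8737)–(0.783661, 0.189, -0.561056)  len=0.3864
  (v2,v6,v7) [-++] → (0.783661, 0.189, -0.561056)–(0.948825, 0.189, -0.3337)  len=0.2810
  (v2,v7,v3) [-+-] → (0.948825, 0.189, -0.3337)–(0.948825, 0.189, 0.160027)  len=0.4937
  (v3,v7,v8) [-++] → (0.948825, 0.189, 0.160027)–(0.948825, 0.189, 0.3337)  len=0.1737
  (v3,v8,v4) [-+-] → (0.948825, 0.189, 0.3337)–(0.65861, 0.189, 0.73318)  len=0.4938
  (v4,v8,v9) [-++] → (0.65861, 0.189, 0.73318)–(0.556531, 0.189, 0.8737)  len=0.1737
  (v4,v9,v5) [-+-] → (0.556531, 0.189, 0.8737)–(0.189, 0.189, 0.993142)  len=0.3865
  (v6,v0,v10) [+-+] → (0.189, 0.189, -0.993142)–(0, 0.189, -1.01858)  len=0.1907
  (v9,v13,v5) [++-] → (0, 0.189, 1.01858)–(0.189, 0.189, 0.993142)  len=0.1907
  (v10,v0,v14) [+-+] → (0, 0.189, -1.01858)–(-0.189, 0.189, -0.993142)  len=0.1907
  (v13,v17,v5) [++-] → (-0.189, 0.189, 0.993142)–(0, 0.189, 1.01858)  len=0.1907
  (v14,v0,v18) [+--] → (-0.189, 0.189, -0.993142)–(-0.556531, 0.189, -0.8737)  len=0.3865
  (v14,v18,v15) [+-+] → (-0.556531, 0.189, -0.8737)–(-0.65861, 0.189, -0.73318)  len=0.1737
  (v15,v18,v19) [+--] → (-0.65861, 0.189, -0.73318)–(-0.948825, 0.189, -0.3337)  len=0.4938
  (v15,v19,v16) [+-+] → (-0.948825, 0.189, -0.3337)–(-0.948825, 0.189, -0.160027)  len=0.1737
  (v16,v19,v20) [+--] → (-0.948825, 0.189, -0.160027)–(-0.948825, 0.189, 0.3337)  len=0.4937
  (v16,v20,v17) [+-+] → (-0.948825, 0.189, 0.3337)–(-0.783661, 0.189, 0.561056)  len=0.2810
  (v17,v20,v21) [+--] → (-0.783661, 0.189, 0.561056)–(-0.556531, 0.189, 0.8737)  len=0.3864
  (v17,v21,v5) [+--] → (-0.556531, 0.189, 0.8737)–(-0.189, 0.189, 0.993142)  len=0.3865

Chained into 1 loop(s):
  loop 1: 20 segments, perimeter = 6.3132
Total perimeter = 6.313

loops=1 perimeter=6.313


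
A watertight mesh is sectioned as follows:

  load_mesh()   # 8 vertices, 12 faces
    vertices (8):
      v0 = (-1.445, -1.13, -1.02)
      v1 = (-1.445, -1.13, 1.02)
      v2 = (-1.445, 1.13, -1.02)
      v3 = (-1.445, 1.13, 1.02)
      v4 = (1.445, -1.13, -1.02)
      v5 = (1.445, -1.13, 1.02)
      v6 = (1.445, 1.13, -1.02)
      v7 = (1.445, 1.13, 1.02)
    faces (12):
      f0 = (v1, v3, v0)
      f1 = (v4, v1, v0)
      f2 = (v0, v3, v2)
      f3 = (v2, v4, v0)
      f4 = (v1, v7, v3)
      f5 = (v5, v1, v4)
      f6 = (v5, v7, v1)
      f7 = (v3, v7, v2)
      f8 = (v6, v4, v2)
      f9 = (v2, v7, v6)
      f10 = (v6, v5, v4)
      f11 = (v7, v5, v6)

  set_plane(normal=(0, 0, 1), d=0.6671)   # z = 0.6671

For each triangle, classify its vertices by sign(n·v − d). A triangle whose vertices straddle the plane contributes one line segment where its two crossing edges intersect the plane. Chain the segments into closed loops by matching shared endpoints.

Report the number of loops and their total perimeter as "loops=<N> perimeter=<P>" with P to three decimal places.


Straddling triangles (8 of 12):
  (v1,v3,v0) [++-] → (-1.445, 0.739042, 0.6671)–(-1.445, -1.13, 0.6671)  len=1.8690
  (v4,v1,v0) [-+-] → (-0.945058, -1.13, 0.6671)–(-1.445, -1.13, 0.6671)  len=0.4999
  (v0,v3,v2) [-+-] → (-1.445, 0.739042, 0.6671)–(-1.445, 1.13, 0.6671)  len=0.3910
  (v5,v1,v4) [++-] → (-0.945058, -1.13, 0.6671)–(1.445, -1.13, 0.6671)  len=2.3901
  (v3,v7,v2) [++-] → (0.945058, 1.13, 0.6671)–(-1.445, 1.13, 0.6671)  len=2.3901
  (v2,v7,v6) [-+-] → (0.945058, 1.13, 0.6671)–(1.445, 1.13, 0.6671)  len=0.4999
  (v6,v5,v4) [-+-] → (1.445, -0.739042, 0.6671)–(1.445, -1.13, 0.6671)  len=0.3910
  (v7,v5,v6) [++-] → (1.445, -0.739042, 0.6671)–(1.445, 1.13, 0.6671)  len=1.8690

Chained into 1 loop(s):
  loop 1: 8 segments, perimeter = 10.3000
Total perimeter = 10.300

loops=1 perimeter=10.300


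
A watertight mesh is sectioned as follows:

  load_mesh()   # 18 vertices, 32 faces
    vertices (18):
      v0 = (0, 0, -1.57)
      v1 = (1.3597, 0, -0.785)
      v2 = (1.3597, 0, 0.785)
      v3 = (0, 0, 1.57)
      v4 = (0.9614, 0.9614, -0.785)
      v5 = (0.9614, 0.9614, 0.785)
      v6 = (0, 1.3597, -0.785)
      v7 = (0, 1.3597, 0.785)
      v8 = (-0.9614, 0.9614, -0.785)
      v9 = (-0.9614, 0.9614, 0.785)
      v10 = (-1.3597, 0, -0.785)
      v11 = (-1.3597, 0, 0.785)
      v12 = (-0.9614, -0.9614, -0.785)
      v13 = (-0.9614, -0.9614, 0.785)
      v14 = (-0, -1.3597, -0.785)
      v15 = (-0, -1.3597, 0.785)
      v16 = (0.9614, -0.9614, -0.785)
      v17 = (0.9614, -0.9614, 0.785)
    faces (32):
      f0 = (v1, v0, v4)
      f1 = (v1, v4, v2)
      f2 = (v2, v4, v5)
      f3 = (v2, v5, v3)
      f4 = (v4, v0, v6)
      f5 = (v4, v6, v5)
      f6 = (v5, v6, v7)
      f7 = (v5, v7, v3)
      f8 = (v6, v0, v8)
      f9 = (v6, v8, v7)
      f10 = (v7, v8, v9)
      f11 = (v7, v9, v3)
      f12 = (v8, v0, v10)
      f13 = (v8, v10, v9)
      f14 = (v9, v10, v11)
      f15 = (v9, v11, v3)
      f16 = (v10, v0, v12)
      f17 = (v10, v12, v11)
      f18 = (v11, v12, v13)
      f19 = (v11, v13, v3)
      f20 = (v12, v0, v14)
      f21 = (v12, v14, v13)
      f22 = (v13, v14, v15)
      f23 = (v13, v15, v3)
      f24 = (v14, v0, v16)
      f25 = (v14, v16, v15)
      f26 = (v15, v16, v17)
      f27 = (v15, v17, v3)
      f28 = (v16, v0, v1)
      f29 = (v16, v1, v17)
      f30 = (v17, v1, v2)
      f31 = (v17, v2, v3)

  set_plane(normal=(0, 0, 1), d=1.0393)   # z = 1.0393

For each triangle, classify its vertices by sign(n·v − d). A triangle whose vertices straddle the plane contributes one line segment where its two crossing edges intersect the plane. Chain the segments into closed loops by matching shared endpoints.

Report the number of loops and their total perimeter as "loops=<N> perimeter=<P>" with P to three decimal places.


loops=1 perimeter=5.628

Straddling triangles (8 of 32):
  (v2,v5,v3) [--+] → (0.649955, 0.649955, 1.0393)–(0.919226, 0, 1.0393)  len=0.7035
  (v5,v7,v3) [--+] → (0, 0.919226, 1.0393)–(0.649955, 0.649955, 1.0393)  len=0.7035
  (v7,v9,v3) [--+] → (-0.649955, 0.649955, 1.0393)–(0, 0.919226, 1.0393)  len=0.7035
  (v9,v11,v3) [--+] → (-0.919226, 0, 1.0393)–(-0.649955, 0.649955, 1.0393)  len=0.7035
  (v11,v13,v3) [--+] → (-0.649955, -0.649955, 1.0393)–(-0.919226, 0, 1.0393)  len=0.7035
  (v13,v15,v3) [--+] → (0, -0.919226, 1.0393)–(-0.649955, -0.649955, 1.0393)  len=0.7035
  (v15,v17,v3) [--+] → (0.649955, -0.649955, 1.0393)–(0, -0.919226, 1.0393)  len=0.7035
  (v17,v2,v3) [--+] → (0.919226, 0, 1.0393)–(0.649955, -0.649955, 1.0393)  len=0.7035

Chained into 1 loop(s):
  loop 1: 8 segments, perimeter = 5.6282
Total perimeter = 5.628


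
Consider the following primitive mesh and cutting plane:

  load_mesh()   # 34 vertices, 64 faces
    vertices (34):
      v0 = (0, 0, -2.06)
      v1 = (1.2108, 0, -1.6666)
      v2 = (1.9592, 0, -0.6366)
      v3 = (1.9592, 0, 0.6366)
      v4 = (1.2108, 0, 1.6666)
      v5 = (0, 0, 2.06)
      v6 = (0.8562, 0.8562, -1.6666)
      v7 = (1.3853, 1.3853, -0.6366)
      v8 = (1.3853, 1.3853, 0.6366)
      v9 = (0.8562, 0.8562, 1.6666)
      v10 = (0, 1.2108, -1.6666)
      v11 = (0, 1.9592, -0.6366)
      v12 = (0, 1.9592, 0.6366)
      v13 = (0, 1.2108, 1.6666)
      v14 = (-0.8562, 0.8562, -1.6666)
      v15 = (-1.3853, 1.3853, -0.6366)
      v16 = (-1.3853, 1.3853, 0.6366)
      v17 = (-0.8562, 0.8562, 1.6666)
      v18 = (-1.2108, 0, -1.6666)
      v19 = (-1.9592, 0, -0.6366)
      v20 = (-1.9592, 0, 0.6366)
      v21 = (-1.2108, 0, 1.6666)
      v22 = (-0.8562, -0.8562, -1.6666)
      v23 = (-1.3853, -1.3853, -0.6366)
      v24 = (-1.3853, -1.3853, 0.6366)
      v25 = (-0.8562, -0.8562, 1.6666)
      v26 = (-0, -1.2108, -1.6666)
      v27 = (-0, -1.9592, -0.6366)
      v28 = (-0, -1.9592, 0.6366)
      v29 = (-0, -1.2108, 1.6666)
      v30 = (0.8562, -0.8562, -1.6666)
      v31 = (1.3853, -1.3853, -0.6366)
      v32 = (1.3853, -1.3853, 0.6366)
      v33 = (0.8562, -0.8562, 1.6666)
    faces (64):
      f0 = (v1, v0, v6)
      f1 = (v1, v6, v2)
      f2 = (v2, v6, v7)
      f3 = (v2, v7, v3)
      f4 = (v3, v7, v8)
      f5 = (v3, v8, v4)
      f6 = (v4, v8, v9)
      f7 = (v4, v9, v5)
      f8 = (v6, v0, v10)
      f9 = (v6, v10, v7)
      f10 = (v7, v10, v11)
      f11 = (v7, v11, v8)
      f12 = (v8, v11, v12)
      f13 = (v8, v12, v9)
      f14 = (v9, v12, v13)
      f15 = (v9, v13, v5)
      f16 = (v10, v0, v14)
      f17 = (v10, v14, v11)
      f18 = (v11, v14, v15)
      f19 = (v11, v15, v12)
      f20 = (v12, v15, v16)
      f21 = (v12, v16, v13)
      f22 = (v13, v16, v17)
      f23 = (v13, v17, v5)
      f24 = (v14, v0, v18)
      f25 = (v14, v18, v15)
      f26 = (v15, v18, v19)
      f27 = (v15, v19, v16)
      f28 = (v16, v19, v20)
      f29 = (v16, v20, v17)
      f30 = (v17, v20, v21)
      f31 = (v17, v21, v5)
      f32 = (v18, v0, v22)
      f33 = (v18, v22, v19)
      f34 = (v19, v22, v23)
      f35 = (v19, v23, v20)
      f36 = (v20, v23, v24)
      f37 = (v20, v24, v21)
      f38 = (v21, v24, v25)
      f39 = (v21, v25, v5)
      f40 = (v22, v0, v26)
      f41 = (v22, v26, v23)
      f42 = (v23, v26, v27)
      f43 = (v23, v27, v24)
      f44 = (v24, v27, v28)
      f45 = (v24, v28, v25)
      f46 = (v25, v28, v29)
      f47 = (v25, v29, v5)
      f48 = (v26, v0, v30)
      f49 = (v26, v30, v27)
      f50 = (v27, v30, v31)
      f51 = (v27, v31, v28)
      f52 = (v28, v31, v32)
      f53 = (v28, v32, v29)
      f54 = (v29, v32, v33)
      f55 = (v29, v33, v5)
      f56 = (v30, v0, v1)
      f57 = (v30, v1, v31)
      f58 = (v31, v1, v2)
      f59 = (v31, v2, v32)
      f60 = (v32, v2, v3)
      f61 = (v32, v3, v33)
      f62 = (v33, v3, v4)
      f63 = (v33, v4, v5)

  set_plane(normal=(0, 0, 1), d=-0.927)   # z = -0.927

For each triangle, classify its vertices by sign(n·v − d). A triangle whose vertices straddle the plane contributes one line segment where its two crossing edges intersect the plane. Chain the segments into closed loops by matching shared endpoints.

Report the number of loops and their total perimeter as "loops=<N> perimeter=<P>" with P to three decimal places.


loops=1 perimeter=10.704

Straddling triangles (16 of 64):
  (v1,v6,v2) [--+] → (1.64822, 0.241399, -0.927)–(1.74819, 0, -0.927)  len=0.2613
  (v2,v6,v7) [+-+] → (1.64822, 0.241399, -0.927)–(1.23612, 1.23612, -0.927)  len=1.0767
  (v6,v10,v7) [--+] → (0.994726, 1.3361, -0.927)–(1.23612, 1.23612, -0.927)  len=0.2613
  (v7,v10,v11) [+-+] → (0.994726, 1.3361, -0.927)–(0, 1.74819, -0.927)  len=1.0767
  (v10,v14,v11) [--+] → (-0.241399, 1.64822, -0.927)–(0, 1.74819, -0.927)  len=0.2613
  (v11,v14,v15) [+-+] → (-0.241399, 1.64822, -0.927)–(-1.23612, 1.23612, -0.927)  len=1.0767
  (v14,v18,v15) [--+] → (-1.3361, 0.994726, -0.927)–(-1.23612, 1.23612, -0.927)  len=0.2613
  (v15,v18,v19) [+-+] → (-1.3361, 0.994726, -0.927)–(-1.74819, 0, -0.927)  len=1.0767
  (v18,v22,v19) [--+] → (-1.64822, -0.241399, -0.927)–(-1.74819, 0, -0.927)  len=0.2613
  (v19,v22,v23) [+-+] → (-1.64822, -0.241399, -0.927)–(-1.23612, -1.23612, -0.927)  len=1.0767
  (v22,v26,v23) [--+] → (-0.994726, -1.3361, -0.927)–(-1.23612, -1.23612, -0.927)  len=0.2613
  (v23,v26,v27) [+-+] → (-0.994726, -1.3361, -0.927)–(0, -1.74819, -0.927)  len=1.0767
  (v26,v30,v27) [--+] → (0.241399, -1.64822, -0.927)–(0, -1.74819, -0.927)  len=0.2613
  (v27,v30,v31) [+-+] → (0.241399, -1.64822, -0.927)–(1.23612, -1.23612, -0.927)  len=1.0767
  (v30,v1,v31) [--+] → (1.3361, -0.994726, -0.927)–(1.23612, -1.23612, -0.927)  len=0.2613
  (v31,v1,v2) [+-+] → (1.3361, -0.994726, -0.927)–(1.74819, 0, -0.927)  len=1.0767

Chained into 1 loop(s):
  loop 1: 16 segments, perimeter = 10.7039
Total perimeter = 10.704


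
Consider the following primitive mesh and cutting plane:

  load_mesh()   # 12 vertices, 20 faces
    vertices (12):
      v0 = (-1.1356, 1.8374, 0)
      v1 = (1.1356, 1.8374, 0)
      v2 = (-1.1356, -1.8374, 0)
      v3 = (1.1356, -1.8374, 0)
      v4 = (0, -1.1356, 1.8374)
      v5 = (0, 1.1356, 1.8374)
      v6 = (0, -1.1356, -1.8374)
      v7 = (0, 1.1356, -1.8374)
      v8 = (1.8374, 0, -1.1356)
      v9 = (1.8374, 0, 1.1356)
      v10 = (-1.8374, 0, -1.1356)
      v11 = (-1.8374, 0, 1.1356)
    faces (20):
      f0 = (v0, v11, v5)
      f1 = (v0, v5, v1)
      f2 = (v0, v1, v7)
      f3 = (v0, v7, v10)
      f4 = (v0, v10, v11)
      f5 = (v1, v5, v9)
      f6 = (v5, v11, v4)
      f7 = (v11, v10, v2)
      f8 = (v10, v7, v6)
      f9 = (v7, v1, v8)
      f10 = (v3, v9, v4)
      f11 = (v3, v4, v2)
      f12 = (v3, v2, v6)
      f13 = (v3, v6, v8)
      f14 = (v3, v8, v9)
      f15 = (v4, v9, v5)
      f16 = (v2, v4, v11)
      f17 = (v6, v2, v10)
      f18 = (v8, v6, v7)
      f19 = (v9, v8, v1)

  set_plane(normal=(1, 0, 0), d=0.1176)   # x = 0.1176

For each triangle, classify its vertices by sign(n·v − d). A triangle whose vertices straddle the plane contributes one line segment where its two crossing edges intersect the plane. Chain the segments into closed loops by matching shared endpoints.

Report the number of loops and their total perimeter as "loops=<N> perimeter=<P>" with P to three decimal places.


Straddling triangles (10 of 20):
  (v0,v5,v1) [--+] → (0.1176, 1.20828, 1.64712)–(0.1176, 1.8374, 0)  len=1.7632
  (v0,v1,v7) [-+-] → (0.1176, 1.8374, 0)–(0.1176, 1.20828, -1.64712)  len=1.7632
  (v1,v5,v9) [+-+] → (0.1176, 1.20828, 1.64712)–(0.1176, 1.06292, 1.79248)  len=0.2056
  (v7,v1,v8) [-++] → (0.1176, 1.20828, -1.64712)–(0.1176, 1.06292, -1.79248)  len=0.2056
  (v3,v9,v4) [++-] → (0.1176, -1.06292, 1.79248)–(0.1176, -1.20828, 1.64712)  len=0.2056
  (v3,v4,v2) [+--] → (0.1176, -1.20828, 1.64712)–(0.1176, -1.8374, 0)  len=1.7632
  (v3,v2,v6) [+--] → (0.1176, -1.8374, 0)–(0.1176, -1.20828, -1.64712)  len=1.7632
  (v3,v6,v8) [+-+] → (0.1176, -1.20828, -1.64712)–(0.1176, -1.06292, -1.79248)  len=0.2056
  (v4,v9,v5) [-+-] → (0.1176, -1.06292, 1.79248)–(0.1176, 1.06292, 1.79248)  len=2.1258
  (v8,v6,v7) [+--] → (0.1176, -1.06292, -1.79248)–(0.1176, 1.06292, -1.79248)  len=2.1258

Chained into 1 loop(s):
  loop 1: 10 segments, perimeter = 12.1267
Total perimeter = 12.127

loops=1 perimeter=12.127


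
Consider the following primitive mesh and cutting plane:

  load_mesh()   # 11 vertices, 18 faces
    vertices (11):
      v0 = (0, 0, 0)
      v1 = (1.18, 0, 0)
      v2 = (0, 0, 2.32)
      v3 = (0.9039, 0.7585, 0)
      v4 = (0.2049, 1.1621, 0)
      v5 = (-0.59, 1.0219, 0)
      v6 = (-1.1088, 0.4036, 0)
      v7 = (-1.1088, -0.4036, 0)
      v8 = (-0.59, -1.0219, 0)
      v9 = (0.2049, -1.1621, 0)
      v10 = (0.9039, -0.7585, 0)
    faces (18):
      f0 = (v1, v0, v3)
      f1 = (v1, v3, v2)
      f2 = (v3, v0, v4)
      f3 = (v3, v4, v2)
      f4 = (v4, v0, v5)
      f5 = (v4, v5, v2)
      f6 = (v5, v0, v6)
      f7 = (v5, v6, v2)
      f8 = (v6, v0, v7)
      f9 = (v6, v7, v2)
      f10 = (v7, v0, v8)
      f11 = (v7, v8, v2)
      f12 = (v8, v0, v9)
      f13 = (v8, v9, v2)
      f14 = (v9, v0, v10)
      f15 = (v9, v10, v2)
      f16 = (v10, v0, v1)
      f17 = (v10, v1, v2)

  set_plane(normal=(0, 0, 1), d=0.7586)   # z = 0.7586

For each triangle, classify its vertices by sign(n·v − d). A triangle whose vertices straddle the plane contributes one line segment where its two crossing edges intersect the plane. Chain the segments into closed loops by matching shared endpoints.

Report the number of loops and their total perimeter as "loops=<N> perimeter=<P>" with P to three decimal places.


Straddling triangles (9 of 18):
  (v1,v3,v2) [--+] → (0.60834, 0.510484, 0.7586)–(0.79416, 0, 0.7586)  len=0.5433
  (v3,v4,v2) [--+] → (0.137901, 0.782113, 0.7586)–(0.60834, 0.510484, 0.7586)  len=0.5432
  (v4,v5,v2) [--+] → (-0.39708, 0.687756, 0.7586)–(0.137901, 0.782113, 0.7586)  len=0.5432
  (v5,v6,v2) [--+] → (-0.746242, 0.27163, 0.7586)–(-0.39708, 0.687756, 0.7586)  len=0.5432
  (v6,v7,v2) [--+] → (-0.746242, -0.27163, 0.7586)–(-0.746242, 0.27163, 0.7586)  len=0.5433
  (v7,v8,v2) [--+] → (-0.39708, -0.687756, 0.7586)–(-0.746242, -0.27163, 0.7586)  len=0.5432
  (v8,v9,v2) [--+] → (0.137901, -0.782113, 0.7586)–(-0.39708, -0.687756, 0.7586)  len=0.5432
  (v9,v10,v2) [--+] → (0.60834, -0.510484, 0.7586)–(0.137901, -0.782113, 0.7586)  len=0.5432
  (v10,v1,v2) [--+] → (0.79416, 0, 0.7586)–(0.60834, -0.510484, 0.7586)  len=0.5433

Chained into 1 loop(s):
  loop 1: 9 segments, perimeter = 4.8891
Total perimeter = 4.889

loops=1 perimeter=4.889


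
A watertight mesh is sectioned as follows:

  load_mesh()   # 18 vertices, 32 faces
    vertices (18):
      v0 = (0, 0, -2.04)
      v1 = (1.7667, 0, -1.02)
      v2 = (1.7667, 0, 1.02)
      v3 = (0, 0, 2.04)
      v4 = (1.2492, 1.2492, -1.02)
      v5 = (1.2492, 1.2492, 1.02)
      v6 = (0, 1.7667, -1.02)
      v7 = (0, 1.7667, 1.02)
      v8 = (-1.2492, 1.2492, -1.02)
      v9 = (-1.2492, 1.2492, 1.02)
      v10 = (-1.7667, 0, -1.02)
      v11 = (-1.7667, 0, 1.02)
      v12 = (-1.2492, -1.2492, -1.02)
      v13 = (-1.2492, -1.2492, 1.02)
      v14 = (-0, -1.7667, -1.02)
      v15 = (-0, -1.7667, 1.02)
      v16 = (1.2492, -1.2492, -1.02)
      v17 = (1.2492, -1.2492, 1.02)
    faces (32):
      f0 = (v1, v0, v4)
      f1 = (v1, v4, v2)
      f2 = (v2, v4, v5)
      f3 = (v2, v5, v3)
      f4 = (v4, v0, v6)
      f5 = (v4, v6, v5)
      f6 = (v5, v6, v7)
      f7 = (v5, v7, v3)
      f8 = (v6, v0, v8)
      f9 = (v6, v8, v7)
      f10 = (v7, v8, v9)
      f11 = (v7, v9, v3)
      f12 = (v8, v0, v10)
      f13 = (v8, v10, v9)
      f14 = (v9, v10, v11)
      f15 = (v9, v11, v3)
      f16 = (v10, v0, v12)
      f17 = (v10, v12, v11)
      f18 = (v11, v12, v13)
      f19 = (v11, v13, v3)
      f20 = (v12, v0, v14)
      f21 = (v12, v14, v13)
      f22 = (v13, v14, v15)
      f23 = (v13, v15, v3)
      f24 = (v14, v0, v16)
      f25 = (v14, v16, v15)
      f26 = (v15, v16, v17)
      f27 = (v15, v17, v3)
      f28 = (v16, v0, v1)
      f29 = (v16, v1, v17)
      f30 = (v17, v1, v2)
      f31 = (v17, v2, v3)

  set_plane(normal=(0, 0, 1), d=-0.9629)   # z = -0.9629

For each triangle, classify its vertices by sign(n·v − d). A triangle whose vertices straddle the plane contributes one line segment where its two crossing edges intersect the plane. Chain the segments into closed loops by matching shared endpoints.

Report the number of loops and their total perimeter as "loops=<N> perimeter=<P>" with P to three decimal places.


Straddling triangles (16 of 32):
  (v1,v4,v2) [--+] → (1.26368, 1.21423, -0.9629)–(1.7667, 0, -0.9629)  len=1.3143
  (v2,v4,v5) [+-+] → (1.26368, 1.21423, -0.9629)–(1.2492, 1.2492, -0.9629)  len=0.0378
  (v4,v6,v5) [--+] → (0.0349654, 1.75222, -0.9629)–(1.2492, 1.2492, -0.9629)  len=1.3143
  (v5,v6,v7) [+-+] → (0.0349654, 1.75222, -0.9629)–(0, 1.7667, -0.9629)  len=0.0378
  (v6,v8,v7) [--+] → (-1.21423, 1.26368, -0.9629)–(0, 1.7667, -0.9629)  len=1.3143
  (v7,v8,v9) [+-+] → (-1.21423, 1.26368, -0.9629)–(-1.2492, 1.2492, -0.9629)  len=0.0378
  (v8,v10,v9) [--+] → (-1.75222, 0.0349654, -0.9629)–(-1.2492, 1.2492, -0.9629)  len=1.3143
  (v9,v10,v11) [+-+] → (-1.75222, 0.0349654, -0.9629)–(-1.7667, 0, -0.9629)  len=0.0378
  (v10,v12,v11) [--+] → (-1.26368, -1.21423, -0.9629)–(-1.7667, 0, -0.9629)  len=1.3143
  (v11,v12,v13) [+-+] → (-1.26368, -1.21423, -0.9629)–(-1.2492, -1.2492, -0.9629)  len=0.0378
  (v12,v14,v13) [--+] → (-0.0349654, -1.75222, -0.9629)–(-1.2492, -1.2492, -0.9629)  len=1.3143
  (v13,v14,v15) [+-+] → (-0.0349654, -1.75222, -0.9629)–(0, -1.7667, -0.9629)  len=0.0378
  (v14,v16,v15) [--+] → (1.21423, -1.26368, -0.9629)–(0, -1.7667, -0.9629)  len=1.3143
  (v15,v16,v17) [+-+] → (1.21423, -1.26368, -0.9629)–(1.2492, -1.2492, -0.9629)  len=0.0378
  (v16,v1,v17) [--+] → (1.75222, -0.0349654, -0.9629)–(1.2492, -1.2492, -0.9629)  len=1.3143
  (v17,v1,v2) [+-+] → (1.75222, -0.0349654, -0.9629)–(1.7667, 0, -0.9629)  len=0.0378

Chained into 1 loop(s):
  loop 1: 16 segments, perimeter = 10.8172
Total perimeter = 10.817

loops=1 perimeter=10.817


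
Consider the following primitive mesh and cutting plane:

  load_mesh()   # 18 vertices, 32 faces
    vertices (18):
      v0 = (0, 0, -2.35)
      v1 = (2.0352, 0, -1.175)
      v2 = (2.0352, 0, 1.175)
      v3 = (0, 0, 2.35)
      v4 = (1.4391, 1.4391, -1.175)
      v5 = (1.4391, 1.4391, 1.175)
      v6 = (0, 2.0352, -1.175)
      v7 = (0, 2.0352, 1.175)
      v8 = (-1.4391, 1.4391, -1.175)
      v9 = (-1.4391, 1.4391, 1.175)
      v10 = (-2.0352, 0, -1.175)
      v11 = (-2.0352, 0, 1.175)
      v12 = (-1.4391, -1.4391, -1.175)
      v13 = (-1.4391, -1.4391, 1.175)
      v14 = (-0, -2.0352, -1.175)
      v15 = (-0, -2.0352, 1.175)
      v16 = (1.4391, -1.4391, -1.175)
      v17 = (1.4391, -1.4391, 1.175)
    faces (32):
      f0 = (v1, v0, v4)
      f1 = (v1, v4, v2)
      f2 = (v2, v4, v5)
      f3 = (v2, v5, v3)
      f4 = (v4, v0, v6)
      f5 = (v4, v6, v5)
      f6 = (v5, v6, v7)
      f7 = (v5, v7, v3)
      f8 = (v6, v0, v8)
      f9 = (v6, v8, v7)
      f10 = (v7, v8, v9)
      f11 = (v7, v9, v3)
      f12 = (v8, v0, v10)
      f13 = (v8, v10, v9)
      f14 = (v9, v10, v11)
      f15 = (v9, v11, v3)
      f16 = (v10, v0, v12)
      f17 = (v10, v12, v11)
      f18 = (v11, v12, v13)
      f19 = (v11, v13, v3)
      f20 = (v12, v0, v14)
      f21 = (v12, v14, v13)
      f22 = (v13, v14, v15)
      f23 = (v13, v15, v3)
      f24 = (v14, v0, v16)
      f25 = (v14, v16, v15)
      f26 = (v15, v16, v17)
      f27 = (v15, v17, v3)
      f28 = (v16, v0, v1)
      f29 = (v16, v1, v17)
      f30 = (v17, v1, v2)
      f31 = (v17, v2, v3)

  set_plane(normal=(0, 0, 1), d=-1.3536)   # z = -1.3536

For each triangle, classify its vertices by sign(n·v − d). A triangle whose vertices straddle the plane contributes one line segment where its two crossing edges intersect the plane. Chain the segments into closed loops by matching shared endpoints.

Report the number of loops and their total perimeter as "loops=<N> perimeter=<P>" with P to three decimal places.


loops=1 perimeter=10.567

Straddling triangles (8 of 32):
  (v1,v0,v4) [+-+] → (1.72585, 0, -1.3536)–(1.22036, 1.22036, -1.3536)  len=1.3209
  (v4,v0,v6) [+-+] → (1.22036, 1.22036, -1.3536)–(0, 1.72585, -1.3536)  len=1.3209
  (v6,v0,v8) [+-+] → (0, 1.72585, -1.3536)–(-1.22036, 1.22036, -1.3536)  len=1.3209
  (v8,v0,v10) [+-+] → (-1.22036, 1.22036, -1.3536)–(-1.72585, 0, -1.3536)  len=1.3209
  (v10,v0,v12) [+-+] → (-1.72585, 0, -1.3536)–(-1.22036, -1.22036, -1.3536)  len=1.3209
  (v12,v0,v14) [+-+] → (-1.22036, -1.22036, -1.3536)–(0, -1.72585, -1.3536)  len=1.3209
  (v14,v0,v16) [+-+] → (0, -1.72585, -1.3536)–(1.22036, -1.22036, -1.3536)  len=1.3209
  (v16,v0,v1) [+-+] → (1.22036, -1.22036, -1.3536)–(1.72585, 0, -1.3536)  len=1.3209

Chained into 1 loop(s):
  loop 1: 8 segments, perimeter = 10.5673
Total perimeter = 10.567
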